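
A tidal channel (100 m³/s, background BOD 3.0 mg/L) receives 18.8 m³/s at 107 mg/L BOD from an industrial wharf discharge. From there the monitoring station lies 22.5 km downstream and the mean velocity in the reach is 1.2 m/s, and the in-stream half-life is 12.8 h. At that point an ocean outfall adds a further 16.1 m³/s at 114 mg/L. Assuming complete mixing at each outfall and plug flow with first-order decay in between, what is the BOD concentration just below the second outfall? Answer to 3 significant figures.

Flow-weighted average: C = (100.0·3.000 + 18.80·107.0) / 118.8 = 2312/118.8 = 19.46 mg/L; combined flow 118.8 m³/s.
Travel time t = 22.5·1000 / 1.2 = 18750 s = 5.208 h.
Half-life 12.8 h → k = ln 2 / 12.8 = 0.05415 h⁻¹ = 1.300 d⁻¹.
First-order decay: C = 19.46·exp(−k·t) = 19.46·0.7542 = 14.68 mg/L.
Second outfall: C = (118.8·14.68 + 16.10·114.0)/134.9 = 26.53 mg/L.

26.5 mg/L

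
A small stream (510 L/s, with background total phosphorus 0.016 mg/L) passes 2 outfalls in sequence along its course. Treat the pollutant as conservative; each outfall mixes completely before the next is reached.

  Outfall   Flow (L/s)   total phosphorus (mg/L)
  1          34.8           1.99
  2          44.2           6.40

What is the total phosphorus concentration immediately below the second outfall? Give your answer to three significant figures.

Outfall 1: combined Q = 544.8 L/s; C = (510.0·0.01600 + 34.80·1.990)/544.8 = 0.1421 mg/L.
Outfall 2: combined Q = 589.0 L/s; C = (544.8·0.1421 + 44.20·6.400)/589.0 = 0.6117 mg/L.

0.612 mg/L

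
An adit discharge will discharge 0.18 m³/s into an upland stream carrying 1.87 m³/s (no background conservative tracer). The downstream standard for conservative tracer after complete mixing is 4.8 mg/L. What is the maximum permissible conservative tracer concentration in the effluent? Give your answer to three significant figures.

At the limit, (Qr·Cr + Qe·Cₑ)/(Qr + Qe) = 4.8:
Cₑ = (2.050·4.8 − 1.870·0) / 0.1800 = 54.67 mg/L.

54.7 mg/L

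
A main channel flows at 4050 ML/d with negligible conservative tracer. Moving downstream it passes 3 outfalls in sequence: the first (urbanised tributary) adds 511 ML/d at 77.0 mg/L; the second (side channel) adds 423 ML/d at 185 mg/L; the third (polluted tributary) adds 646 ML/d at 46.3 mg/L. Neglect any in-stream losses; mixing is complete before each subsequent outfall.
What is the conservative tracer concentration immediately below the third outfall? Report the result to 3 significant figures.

26.2 mg/L

Below outfall 1: Q → 4561 ML/d, C = (4050·0 + 511.0·77.00)/4561 = 8.627 mg/L.
Below outfall 2: Q → 4984 ML/d, C = (4561·8.627 + 423.0·185.0)/4984 = 23.60 mg/L.
Below outfall 3: Q → 5630 ML/d, C = (4984·23.60 + 646.0·46.30)/5630 = 26.20 mg/L.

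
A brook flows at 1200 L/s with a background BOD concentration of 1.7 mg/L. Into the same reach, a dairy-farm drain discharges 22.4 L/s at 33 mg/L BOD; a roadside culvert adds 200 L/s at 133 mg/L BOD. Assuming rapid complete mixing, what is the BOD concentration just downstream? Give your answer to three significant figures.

20.7 mg/L

Conservation of mass: C = (1200·1.700 + 22.40·33.00 + 200.0·133.0) / 1422 = 29380/1422 = 20.65 mg/L.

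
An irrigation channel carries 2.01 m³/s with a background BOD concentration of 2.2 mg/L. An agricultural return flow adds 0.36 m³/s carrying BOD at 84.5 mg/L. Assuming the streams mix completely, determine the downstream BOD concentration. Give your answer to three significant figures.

14.7 mg/L

Conservation of mass: C = (2.010·2.200 + 0.3600·84.50) / 2.370 = 34.84/2.370 = 14.70 mg/L.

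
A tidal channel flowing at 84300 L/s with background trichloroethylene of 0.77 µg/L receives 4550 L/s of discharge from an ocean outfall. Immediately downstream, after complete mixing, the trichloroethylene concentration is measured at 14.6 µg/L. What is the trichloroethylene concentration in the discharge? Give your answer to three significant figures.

271 µg/L

Mass balance: 84300·0.7700 + 4550·Cₑ = 88850·14.60
→ Cₑ = (88850·14.60 − 84300·0.7700) / 4550 = 270.8 µg/L.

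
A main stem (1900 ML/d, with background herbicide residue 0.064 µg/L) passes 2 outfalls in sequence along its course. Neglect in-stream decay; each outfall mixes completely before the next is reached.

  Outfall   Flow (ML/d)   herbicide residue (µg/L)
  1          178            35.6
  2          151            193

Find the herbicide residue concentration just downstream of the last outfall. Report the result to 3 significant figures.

After outfall 1: Q = 1900 + 178.0 = 2078 ML/d; C = (1900·0.06400 + 178.0·35.60)/2078 = 3.108 µg/L.
After outfall 2: Q = 2078 + 151.0 = 2229 ML/d; C = (2078·3.108 + 151.0·193.0)/2229 = 15.97 µg/L.

16.0 µg/L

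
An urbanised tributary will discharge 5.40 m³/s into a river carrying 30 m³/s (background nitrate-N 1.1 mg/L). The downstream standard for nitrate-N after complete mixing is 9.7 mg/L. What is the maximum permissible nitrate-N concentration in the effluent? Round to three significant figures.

57.5 mg/L

At the limit, (Qr·Cr + Qe·Cₑ)/(Qr + Qe) = 9.7:
Cₑ = (35.40·9.7 − 30.00·1.100) / 5.400 = 57.48 mg/L.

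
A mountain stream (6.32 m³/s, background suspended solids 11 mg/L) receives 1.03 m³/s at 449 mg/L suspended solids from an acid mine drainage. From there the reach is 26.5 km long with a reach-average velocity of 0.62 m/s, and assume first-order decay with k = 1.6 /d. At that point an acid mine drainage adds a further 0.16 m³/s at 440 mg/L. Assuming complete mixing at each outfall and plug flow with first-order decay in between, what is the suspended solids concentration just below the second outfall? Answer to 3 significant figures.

Mixed concentration C = ΣQC/ΣQ = (6.320·11.00 + 1.030·449.0) / 7.350 = 532.0/7.350 = 72.38 mg/L; combined flow 7.350 m³/s.
Travel time t = 26.5·1000 / 0.62 = 42740 s = 11.87 h.
First-order decay: C = 72.38·exp(−k·t) = 72.38·0.4532 = 32.80 mg/L.
At the second outfall, C = (7.350·32.80 + 0.1600·440.0) / (7.350 + 0.1600) = 41.47 mg/L.

41.5 mg/L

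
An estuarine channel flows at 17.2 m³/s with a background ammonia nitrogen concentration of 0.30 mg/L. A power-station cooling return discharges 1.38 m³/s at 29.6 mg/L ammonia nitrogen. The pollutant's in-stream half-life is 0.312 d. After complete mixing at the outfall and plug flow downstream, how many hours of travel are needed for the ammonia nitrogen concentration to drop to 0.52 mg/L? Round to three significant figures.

16.9 h

Flow-weighted average: C = (17.20·0.3000 + 1.380·29.60) / 18.58 = 46.01/18.58 = 2.476 mg/L.
Half-life 0.312 d → k = ln 2 / 0.312 = 2.222 d⁻¹.
2.476·exp(−k·t) = 0.52 → t = ln(2.476/0.52)/k = 60690 s = 16.86 h.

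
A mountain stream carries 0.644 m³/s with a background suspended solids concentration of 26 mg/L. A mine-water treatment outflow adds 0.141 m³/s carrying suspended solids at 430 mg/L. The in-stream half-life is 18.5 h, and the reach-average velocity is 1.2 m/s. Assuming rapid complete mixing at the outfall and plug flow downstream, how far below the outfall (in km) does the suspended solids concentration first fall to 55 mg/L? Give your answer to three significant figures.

67.3 km

After mixing, C = (0.6440·26.00 + 0.1410·430.0) / 0.7850 = 77.37/0.7850 = 98.57 mg/L.
Half-life 18.5 h → k = ln 2 / 18.5 = 0.03747 h⁻¹ = 0.8992 d⁻¹.
Set 98.57·exp(−k·t) = 55 → t = ln(98.57/55)/k = 56050 s = 15.57 h.
Distance = v·t = 1.2·56050 = 67260 m = 67.26 km.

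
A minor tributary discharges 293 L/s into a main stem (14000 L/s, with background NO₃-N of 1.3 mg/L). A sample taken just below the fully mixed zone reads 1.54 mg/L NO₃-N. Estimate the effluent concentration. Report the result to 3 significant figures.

13.0 mg/L

Mass balance: 14000·1.300 + 293.0·Cₑ = 14290·1.540
→ Cₑ = (14290·1.540 − 14000·1.300) / 293.0 = 13.01 mg/L.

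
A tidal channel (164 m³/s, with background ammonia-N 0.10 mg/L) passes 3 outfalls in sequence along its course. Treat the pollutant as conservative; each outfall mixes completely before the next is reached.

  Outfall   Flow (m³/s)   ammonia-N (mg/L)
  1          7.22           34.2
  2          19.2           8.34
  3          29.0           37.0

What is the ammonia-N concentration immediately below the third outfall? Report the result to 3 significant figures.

6.82 mg/L

Outfall 1: combined Q = 171.2 m³/s; C = (164.0·0.1000 + 7.220·34.20)/171.2 = 1.538 mg/L.
Outfall 2: combined Q = 190.4 m³/s; C = (171.2·1.538 + 19.20·8.340)/190.4 = 2.224 mg/L.
Outfall 3: combined Q = 219.4 m³/s; C = (190.4·2.224 + 29.00·37.00)/219.4 = 6.820 mg/L.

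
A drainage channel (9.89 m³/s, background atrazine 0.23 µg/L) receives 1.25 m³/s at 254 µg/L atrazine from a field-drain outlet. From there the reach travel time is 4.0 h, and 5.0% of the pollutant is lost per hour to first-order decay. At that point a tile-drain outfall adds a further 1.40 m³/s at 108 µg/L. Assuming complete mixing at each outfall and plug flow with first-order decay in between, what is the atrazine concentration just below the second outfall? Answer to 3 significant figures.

32.8 µg/L

Mixed concentration C = ΣQC/ΣQ = (9.890·0.2300 + 1.250·254.0) / 11.14 = 319.8/11.14 = 28.71 µg/L; combined flow 11.14 m³/s.
5.0%/h lost → k = −ln(1 − 0.05) = 0.05129 h⁻¹.
Applying C = C₀e^(−kt): 28.71 × 0.8145 = 23.38 µg/L.
At the second outfall, C = (11.14·23.38 + 1.400·108.0) / (11.14 + 1.400) = 32.83 µg/L.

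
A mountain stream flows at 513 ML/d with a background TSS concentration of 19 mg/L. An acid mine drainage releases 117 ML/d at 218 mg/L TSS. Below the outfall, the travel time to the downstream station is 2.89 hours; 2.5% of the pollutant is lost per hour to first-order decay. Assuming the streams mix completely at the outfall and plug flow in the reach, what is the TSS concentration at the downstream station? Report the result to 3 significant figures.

Mixed concentration C = ΣQC/ΣQ = (513.0·19.00 + 117.0·218.0) / 630.0 = 35250/630.0 = 55.96 mg/L.
2.5%/h lost → k = −ln(1 − 0.025) = 0.02532 h⁻¹.
First-order decay: C = 55.96·exp(−k·t) = 55.96·0.9294 = 52.01 mg/L.

52.0 mg/L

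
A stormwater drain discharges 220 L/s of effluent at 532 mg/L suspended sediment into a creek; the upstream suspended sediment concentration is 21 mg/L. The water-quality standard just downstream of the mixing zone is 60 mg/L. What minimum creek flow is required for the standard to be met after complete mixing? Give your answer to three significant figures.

2660 L/s

Set C_mix = 60: (Q·21.00 + 220.0·532.0) / (Q + 220.0) = 60
→ Q = 220.0·(532.0 − 60)/(60 − 21.00) = 2663 L/s.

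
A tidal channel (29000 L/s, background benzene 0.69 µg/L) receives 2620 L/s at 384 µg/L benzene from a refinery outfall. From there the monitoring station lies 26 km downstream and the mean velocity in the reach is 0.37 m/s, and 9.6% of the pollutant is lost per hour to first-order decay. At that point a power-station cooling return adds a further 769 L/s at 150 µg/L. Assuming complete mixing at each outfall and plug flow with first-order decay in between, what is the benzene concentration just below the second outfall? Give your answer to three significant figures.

Mass balance: C = (29000·0.6900 + 2620·384.0) / 31620 = 1026000/31620 = 32.45 µg/L; combined flow 31620 L/s.
Travel time t = 26·1000 / 0.37 = 70270 s = 19.52 h.
9.6%/h lost → k = −ln(1 − 0.096) = 0.1009 h⁻¹.
After decay, C = 32.45 × e^(−kt) = 32.45 × 0.1395 = 4.525 µg/L.
Second outfall: C = (31620·4.525 + 769.0·150.0)/32390 = 7.979 µg/L.

7.98 µg/L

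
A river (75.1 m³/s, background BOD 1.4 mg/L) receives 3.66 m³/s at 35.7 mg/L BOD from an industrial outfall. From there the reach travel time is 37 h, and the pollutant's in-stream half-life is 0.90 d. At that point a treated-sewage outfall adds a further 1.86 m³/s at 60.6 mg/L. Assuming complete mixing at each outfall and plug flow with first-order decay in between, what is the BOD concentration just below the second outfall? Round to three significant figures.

2.29 mg/L

Flow-weighted average: C = (75.10·1.400 + 3.660·35.70) / 78.76 = 235.8/78.76 = 2.994 mg/L; combined flow 78.76 m³/s.
Half-life 0.90 d → k = ln 2 / 0.90 = 0.7702 d⁻¹.
First-order decay: C = 2.994·exp(−k·t) = 2.994·0.3050 = 0.9132 mg/L.
Second outfall: C = (78.76·0.9132 + 1.860·60.60)/80.62 = 2.290 mg/L.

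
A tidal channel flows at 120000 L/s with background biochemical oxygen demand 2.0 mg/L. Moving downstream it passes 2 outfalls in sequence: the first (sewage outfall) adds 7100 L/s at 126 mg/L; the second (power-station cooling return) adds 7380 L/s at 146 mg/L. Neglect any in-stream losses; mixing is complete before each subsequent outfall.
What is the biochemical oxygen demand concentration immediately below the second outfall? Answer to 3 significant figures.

After outfall 1: Q = 120000 + 7100 = 127100 L/s; C = (120000·2.000 + 7100·126.0)/127100 = 8.927 mg/L.
After outfall 2: Q = 127100 + 7380 = 134500 L/s; C = (127100·8.927 + 7380·146.0)/134500 = 16.45 mg/L.

16.4 mg/L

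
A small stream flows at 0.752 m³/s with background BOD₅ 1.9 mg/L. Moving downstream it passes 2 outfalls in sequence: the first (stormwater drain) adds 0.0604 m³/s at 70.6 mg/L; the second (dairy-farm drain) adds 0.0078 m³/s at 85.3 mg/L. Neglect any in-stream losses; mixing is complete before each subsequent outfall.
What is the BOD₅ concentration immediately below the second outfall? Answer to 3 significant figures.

Outfall 1: combined Q = 0.8124 m³/s; C = (0.7520·1.900 + 0.06040·70.60)/0.8124 = 7.008 mg/L.
Outfall 2: combined Q = 0.8202 m³/s; C = (0.8124·7.008 + 0.007800·85.30)/0.8202 = 7.752 mg/L.

7.75 mg/L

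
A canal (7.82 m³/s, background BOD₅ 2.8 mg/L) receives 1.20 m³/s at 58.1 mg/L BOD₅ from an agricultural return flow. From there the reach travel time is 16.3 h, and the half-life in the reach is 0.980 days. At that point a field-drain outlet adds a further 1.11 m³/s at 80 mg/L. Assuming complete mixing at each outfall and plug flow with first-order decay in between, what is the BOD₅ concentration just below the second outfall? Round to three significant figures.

Mixed concentration C = ΣQC/ΣQ = (7.820·2.800 + 1.200·58.10) / 9.020 = 91.62/9.020 = 10.16 mg/L; combined flow 9.020 m³/s.
Half-life 0.980 d → k = ln 2 / 0.980 = 0.7073 d⁻¹.
Applying C = C₀e^(−kt): 10.16 × 0.6186 = 6.283 mg/L.
At the second outfall, C = (9.020·6.283 + 1.110·80.00) / (9.020 + 1.110) = 14.36 mg/L.

14.4 mg/L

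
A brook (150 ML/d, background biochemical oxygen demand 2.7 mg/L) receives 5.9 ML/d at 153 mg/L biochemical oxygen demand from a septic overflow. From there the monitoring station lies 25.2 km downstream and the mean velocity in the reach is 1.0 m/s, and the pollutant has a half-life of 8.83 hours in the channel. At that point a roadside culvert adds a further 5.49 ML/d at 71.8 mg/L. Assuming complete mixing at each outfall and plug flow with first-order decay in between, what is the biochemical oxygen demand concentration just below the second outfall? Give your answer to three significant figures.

7.12 mg/L

Mass balance: C = (150.0·2.700 + 5.900·153.0) / 155.9 = 1308/155.9 = 8.388 mg/L; combined flow 155.9 ML/d.
Travel time t = 25.2·1000 / 1.0 = 25200 s = 7.000 h.
Half-life 8.83 h → k = ln 2 / 8.83 = 0.07850 h⁻¹ = 1.884 d⁻¹.
After decay, C = 8.388 × e^(−kt) = 8.388 × 0.5772 = 4.842 mg/L.
Second outfall: C = (155.9·4.842 + 5.490·71.80)/161.4 = 7.120 mg/L.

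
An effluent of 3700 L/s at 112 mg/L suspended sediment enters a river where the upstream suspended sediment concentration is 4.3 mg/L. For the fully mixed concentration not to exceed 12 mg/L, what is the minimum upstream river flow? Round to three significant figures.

Set C_mix = 12: (Q·4.300 + 3700·112.0) / (Q + 3700) = 12
→ Q = 3700·(112.0 − 12)/(12 − 4.300) = 48050 L/s.

48100 L/s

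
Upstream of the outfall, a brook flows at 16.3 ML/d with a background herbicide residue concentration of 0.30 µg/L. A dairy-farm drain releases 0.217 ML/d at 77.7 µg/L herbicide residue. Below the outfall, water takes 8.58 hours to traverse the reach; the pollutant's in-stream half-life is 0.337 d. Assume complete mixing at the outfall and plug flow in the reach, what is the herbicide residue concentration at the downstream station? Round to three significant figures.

0.631 µg/L

Mass balance: C = (16.30·0.3000 + 0.2170·77.70) / 16.52 = 21.75/16.52 = 1.317 µg/L.
Half-life 0.337 d → k = ln 2 / 0.337 = 2.057 d⁻¹.
Decay over the reach: 1.317·exp(−kt) = 1.317·0.4794 = 0.6313 µg/L.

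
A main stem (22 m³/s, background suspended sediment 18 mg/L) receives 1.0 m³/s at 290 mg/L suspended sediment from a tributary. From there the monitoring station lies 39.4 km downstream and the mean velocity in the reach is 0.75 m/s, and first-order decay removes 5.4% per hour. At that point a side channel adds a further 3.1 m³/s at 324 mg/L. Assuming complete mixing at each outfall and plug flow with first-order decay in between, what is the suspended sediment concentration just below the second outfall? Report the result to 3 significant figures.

50.2 mg/L

After mixing, C = (22.00·18.00 + 1.000·290.0) / 23.00 = 686.0/23.00 = 29.83 mg/L; combined flow 23.00 m³/s.
Travel time t = 39.4·1000 / 0.75 = 52530 s = 14.59 h.
5.4%/h lost → k = −ln(1 − 0.054) = 0.05551 h⁻¹.
Decay over the reach: 29.83·exp(−kt) = 29.83·0.4448 = 13.27 mg/L.
At the second outfall, C = (23.00·13.27 + 3.100·324.0) / (23.00 + 3.100) = 50.17 mg/L.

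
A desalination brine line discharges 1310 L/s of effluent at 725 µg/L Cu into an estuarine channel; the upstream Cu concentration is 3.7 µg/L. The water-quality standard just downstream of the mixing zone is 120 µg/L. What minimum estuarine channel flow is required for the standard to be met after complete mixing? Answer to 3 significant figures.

Set C_mix = 120: (Q·3.700 + 1310·725.0) / (Q + 1310) = 120
→ Q = 1310·(725.0 − 120)/(120 − 3.700) = 6815 L/s.

6810 L/s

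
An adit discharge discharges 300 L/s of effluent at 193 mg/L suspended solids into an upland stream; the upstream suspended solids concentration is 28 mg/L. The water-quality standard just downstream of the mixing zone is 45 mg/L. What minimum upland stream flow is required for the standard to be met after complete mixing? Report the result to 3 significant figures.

Set C_mix = 45: (Q·28.00 + 300.0·193.0) / (Q + 300.0) = 45
→ Q = 300.0·(193.0 − 45)/(45 − 28.00) = 2612 L/s.

2610 L/s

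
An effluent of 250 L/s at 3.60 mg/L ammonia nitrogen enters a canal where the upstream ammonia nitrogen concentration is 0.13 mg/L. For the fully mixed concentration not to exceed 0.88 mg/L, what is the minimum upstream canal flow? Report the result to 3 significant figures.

907 L/s

Set C_mix = 0.88: (Q·0.1300 + 250.0·3.600) / (Q + 250.0) = 0.88
→ Q = 250.0·(3.600 − 0.88)/(0.88 − 0.1300) = 906.7 L/s.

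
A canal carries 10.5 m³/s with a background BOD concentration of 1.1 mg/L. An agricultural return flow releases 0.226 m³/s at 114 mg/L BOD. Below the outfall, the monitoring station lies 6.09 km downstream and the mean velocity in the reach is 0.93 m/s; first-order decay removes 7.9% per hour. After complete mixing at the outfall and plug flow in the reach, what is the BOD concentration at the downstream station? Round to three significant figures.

Conservation of mass: C = (10.50·1.100 + 0.2260·114.0) / 10.73 = 37.31/10.73 = 3.479 mg/L.
Travel time t = 6.09·1000 / 0.93 = 6548 s = 1.819 h.
7.9%/h lost → k = −ln(1 − 0.079) = 0.08230 h⁻¹.
After decay, C = 3.479 × e^(−kt) = 3.479 × 0.8610 = 2.995 mg/L.

3.00 mg/L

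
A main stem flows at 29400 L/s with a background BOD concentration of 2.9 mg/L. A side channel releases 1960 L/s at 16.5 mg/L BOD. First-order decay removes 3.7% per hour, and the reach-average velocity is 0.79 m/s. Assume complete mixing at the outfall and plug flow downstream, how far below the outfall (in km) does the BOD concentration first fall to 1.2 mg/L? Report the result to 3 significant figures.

86.0 km

Mixed concentration C = ΣQC/ΣQ = (29400·2.900 + 1960·16.50) / 31360 = 117600/31360 = 3.750 mg/L.
3.7%/h lost → k = −ln(1 − 0.037) = 0.03770 h⁻¹.
Set 3.750·exp(−k·t) = 1.2 → t = ln(3.750/1.2)/k = 108800 s = 30.22 h.
Distance = v·t = 0.79·108800 = 85950 m = 85.95 km.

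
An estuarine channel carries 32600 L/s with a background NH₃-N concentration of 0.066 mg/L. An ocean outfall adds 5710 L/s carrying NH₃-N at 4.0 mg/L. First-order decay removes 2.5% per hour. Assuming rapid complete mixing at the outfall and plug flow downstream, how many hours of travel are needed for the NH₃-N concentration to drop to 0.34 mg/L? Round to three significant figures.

25.7 h

Mixed concentration C = ΣQC/ΣQ = (32600·0.06600 + 5710·4.000) / 38310 = 24990/38310 = 0.6524 mg/L.
2.5%/h lost → k = −ln(1 − 0.025) = 0.02532 h⁻¹.
0.6524·exp(−k·t) = 0.34 → t = ln(0.6524/0.34)/k = 92660 s = 25.74 h.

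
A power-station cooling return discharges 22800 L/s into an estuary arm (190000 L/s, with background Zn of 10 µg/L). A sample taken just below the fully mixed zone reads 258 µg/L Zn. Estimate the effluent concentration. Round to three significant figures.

2320 µg/L

Mass balance: 190000·10.00 + 22800·Cₑ = 212800·258.0
→ Cₑ = (212800·258.0 − 190000·10.00) / 22800 = 2325 µg/L.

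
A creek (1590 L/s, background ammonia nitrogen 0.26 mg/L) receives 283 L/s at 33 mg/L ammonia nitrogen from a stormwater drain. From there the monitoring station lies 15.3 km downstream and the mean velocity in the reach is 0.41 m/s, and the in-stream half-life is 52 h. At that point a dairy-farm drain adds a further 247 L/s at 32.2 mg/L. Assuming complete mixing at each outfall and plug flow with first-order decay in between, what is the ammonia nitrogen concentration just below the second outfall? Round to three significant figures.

7.76 mg/L

Mixed concentration C = ΣQC/ΣQ = (1590·0.2600 + 283.0·33.00) / 1873 = 9752/1873 = 5.207 mg/L; combined flow 1873 L/s.
Travel time t = 15.3·1000 / 0.41 = 37320 s = 10.37 h.
Half-life 52 h → k = ln 2 / 52 = 0.01333 h⁻¹ = 0.3199 d⁻¹.
First-order decay: C = 5.207·exp(−k·t) = 5.207·0.8709 = 4.535 mg/L.
Second outfall: C = (1873·4.535 + 247.0·32.20)/2120 = 7.758 mg/L.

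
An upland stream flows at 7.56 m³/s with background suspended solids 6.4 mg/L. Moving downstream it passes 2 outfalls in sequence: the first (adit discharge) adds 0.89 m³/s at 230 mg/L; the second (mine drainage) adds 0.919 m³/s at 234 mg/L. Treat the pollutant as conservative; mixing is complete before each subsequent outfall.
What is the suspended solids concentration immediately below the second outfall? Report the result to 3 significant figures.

Outfall 1: combined Q = 8.450 m³/s; C = (7.560·6.400 + 0.8900·230.0)/8.450 = 29.95 mg/L.
Outfall 2: combined Q = 9.369 m³/s; C = (8.450·29.95 + 0.9190·234.0)/9.369 = 49.97 mg/L.

50.0 mg/L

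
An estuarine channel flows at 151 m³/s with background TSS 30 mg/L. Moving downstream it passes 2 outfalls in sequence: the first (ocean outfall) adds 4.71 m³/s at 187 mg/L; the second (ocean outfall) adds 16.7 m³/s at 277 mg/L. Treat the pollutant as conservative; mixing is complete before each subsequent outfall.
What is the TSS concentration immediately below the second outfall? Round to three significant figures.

58.2 mg/L

Outfall 1: combined Q = 155.7 m³/s; C = (151.0·30.00 + 4.710·187.0)/155.7 = 34.75 mg/L.
Outfall 2: combined Q = 172.4 m³/s; C = (155.7·34.75 + 16.70·277.0)/172.4 = 58.21 mg/L.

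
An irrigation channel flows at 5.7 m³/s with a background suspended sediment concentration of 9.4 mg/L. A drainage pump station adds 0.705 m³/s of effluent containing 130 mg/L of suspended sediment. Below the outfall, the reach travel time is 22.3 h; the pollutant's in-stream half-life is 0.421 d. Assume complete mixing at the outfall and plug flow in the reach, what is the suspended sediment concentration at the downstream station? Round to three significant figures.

Flow-weighted average: C = (5.700·9.400 + 0.7050·130.0) / 6.405 = 145.2/6.405 = 22.67 mg/L.
Half-life 0.421 d → k = ln 2 / 0.421 = 1.646 d⁻¹.
Decay over the reach: 22.67·exp(−kt) = 22.67·0.2166 = 4.911 mg/L.

4.91 mg/L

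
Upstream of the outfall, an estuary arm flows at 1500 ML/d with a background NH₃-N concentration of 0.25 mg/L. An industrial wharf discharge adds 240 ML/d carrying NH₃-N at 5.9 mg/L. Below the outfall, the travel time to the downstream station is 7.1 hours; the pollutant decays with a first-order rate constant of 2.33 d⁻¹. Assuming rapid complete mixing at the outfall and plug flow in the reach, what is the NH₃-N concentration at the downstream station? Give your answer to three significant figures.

0.517 mg/L

Conservation of mass: C = (1500·0.2500 + 240.0·5.900) / 1740 = 1791/1740 = 1.029 mg/L.
Decay over the reach: 1.029·exp(−kt) = 1.029·0.5019 = 0.5166 mg/L.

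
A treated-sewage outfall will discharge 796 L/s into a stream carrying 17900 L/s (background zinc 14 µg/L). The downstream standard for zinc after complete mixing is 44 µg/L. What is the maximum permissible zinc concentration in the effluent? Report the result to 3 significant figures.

719 µg/L

At the limit, (Qr·Cr + Qe·Cₑ)/(Qr + Qe) = 44:
Cₑ = (18700·44 − 17900·14.00) / 796.0 = 718.6 µg/L.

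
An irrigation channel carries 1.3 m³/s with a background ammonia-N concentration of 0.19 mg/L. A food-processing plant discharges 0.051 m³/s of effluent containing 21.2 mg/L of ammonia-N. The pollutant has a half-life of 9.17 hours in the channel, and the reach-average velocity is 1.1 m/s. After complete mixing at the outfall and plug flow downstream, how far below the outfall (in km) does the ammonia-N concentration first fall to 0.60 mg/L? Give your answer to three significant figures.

25.9 km

After mixing, C = (1.300·0.1900 + 0.05100·21.20) / 1.351 = 1.328/1.351 = 0.9831 mg/L.
Half-life 9.17 h → k = ln 2 / 9.17 = 0.07559 h⁻¹ = 1.814 d⁻¹.
Set 0.9831·exp(−k·t) = 0.60 → t = ln(0.9831/0.60)/k = 23520 s = 6.533 h.
Distance = v·t = 1.1·23520 = 25870 m = 25.87 km.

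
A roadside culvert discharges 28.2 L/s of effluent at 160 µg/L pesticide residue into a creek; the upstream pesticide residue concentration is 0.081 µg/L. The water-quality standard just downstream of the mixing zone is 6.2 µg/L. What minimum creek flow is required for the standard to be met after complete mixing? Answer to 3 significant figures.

Set C_mix = 6.2: (Q·0.08100 + 28.20·160.0) / (Q + 28.20) = 6.2
→ Q = 28.20·(160.0 − 6.2)/(6.2 − 0.08100) = 708.8 L/s.

709 L/s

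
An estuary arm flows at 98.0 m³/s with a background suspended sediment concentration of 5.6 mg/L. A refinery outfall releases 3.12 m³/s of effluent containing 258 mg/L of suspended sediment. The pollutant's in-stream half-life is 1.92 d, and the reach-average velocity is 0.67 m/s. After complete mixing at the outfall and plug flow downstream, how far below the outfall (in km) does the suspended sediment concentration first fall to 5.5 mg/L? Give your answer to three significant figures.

143 km

Mixed concentration C = ΣQC/ΣQ = (98.00·5.600 + 3.120·258.0) / 101.1 = 1354/101.1 = 13.39 mg/L.
Half-life 1.92 d → k = ln 2 / 1.92 = 0.3610 d⁻¹.
Set 13.39·exp(−k·t) = 5.5 → t = ln(13.39/5.5)/k = 212900 s = 59.14 h.
Distance = v·t = 0.67·212900 = 142600 m = 142.6 km.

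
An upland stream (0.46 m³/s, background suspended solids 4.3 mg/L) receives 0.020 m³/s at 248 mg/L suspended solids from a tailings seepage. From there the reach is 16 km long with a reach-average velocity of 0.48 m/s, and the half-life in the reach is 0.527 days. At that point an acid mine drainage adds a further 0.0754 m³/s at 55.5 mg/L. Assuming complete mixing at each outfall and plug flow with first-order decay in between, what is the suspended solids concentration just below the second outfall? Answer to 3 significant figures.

15.1 mg/L

Mixed concentration C = ΣQC/ΣQ = (0.4600·4.300 + 0.02000·248.0) / 0.4800 = 6.938/0.4800 = 14.45 mg/L; combined flow 0.4800 m³/s.
Travel time t = 16·1000 / 0.48 = 33330 s = 9.259 h.
Half-life 0.527 d → k = ln 2 / 0.527 = 1.315 d⁻¹.
Applying C = C₀e^(−kt): 14.45 × 0.6020 = 8.702 mg/L.
At the second outfall, C = (0.4800·8.702 + 0.07540·55.50) / (0.4800 + 0.07540) = 15.06 mg/L.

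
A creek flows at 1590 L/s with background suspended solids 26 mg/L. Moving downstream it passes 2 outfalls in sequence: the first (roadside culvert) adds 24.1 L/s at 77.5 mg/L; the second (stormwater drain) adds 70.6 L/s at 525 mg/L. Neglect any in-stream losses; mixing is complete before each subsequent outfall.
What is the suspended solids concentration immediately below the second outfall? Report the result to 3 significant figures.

47.6 mg/L

Outfall 1: combined Q = 1614 L/s; C = (1590·26.00 + 24.10·77.50)/1614 = 26.77 mg/L.
Outfall 2: combined Q = 1685 L/s; C = (1614·26.77 + 70.60·525.0)/1685 = 47.65 mg/L.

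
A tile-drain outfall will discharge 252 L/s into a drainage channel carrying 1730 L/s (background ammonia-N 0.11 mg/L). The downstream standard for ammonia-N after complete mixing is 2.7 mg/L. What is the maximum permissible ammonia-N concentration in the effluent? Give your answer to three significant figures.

At the limit, (Qr·Cr + Qe·Cₑ)/(Qr + Qe) = 2.7:
Cₑ = (1982·2.7 − 1730·0.1100) / 252.0 = 20.48 mg/L.

20.5 mg/L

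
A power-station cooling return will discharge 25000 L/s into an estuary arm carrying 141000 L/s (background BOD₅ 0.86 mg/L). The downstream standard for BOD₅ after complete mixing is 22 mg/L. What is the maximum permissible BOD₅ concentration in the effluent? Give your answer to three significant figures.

141 mg/L

At the limit, (Qr·Cr + Qe·Cₑ)/(Qr + Qe) = 22:
Cₑ = (166000·22 − 141000·0.8600) / 25000 = 141.2 mg/L.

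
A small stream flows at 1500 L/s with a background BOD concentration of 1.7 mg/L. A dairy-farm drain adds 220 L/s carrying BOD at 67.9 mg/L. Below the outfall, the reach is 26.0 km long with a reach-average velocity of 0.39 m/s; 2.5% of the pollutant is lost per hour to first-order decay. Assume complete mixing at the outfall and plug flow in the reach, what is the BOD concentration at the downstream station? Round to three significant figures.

After mixing, C = (1500·1.700 + 220.0·67.90) / 1720 = 17490/1720 = 10.17 mg/L.
Travel time t = 26.0·1000 / 0.39 = 66670 s = 18.52 h.
2.5%/h lost → k = −ln(1 − 0.025) = 0.02532 h⁻¹.
First-order decay: C = 10.17·exp(−k·t) = 10.17·0.6257 = 6.362 mg/L.

6.36 mg/L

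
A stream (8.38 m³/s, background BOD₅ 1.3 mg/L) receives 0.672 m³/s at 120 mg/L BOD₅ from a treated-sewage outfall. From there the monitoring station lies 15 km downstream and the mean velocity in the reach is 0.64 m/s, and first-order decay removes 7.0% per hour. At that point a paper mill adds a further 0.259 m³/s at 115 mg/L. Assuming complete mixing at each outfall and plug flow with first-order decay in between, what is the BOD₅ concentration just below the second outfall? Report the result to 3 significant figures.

9.33 mg/L

Conservation of mass: C = (8.380·1.300 + 0.6720·120.0) / 9.052 = 91.53/9.052 = 10.11 mg/L; combined flow 9.052 m³/s.
Travel time t = 15·1000 / 0.64 = 23440 s = 6.510 h.
7.0%/h lost → k = −ln(1 − 0.07) = 0.07257 h⁻¹.
After decay, C = 10.11 × e^(−kt) = 10.11 × 0.6235 = 6.304 mg/L.
At the second outfall, C = (9.052·6.304 + 0.2590·115.0) / (9.052 + 0.2590) = 9.328 mg/L.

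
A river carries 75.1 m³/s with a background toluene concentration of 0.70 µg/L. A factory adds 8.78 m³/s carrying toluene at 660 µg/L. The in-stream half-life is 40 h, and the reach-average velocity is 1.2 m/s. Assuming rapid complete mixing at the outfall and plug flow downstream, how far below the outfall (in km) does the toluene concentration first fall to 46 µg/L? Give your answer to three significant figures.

Flow-weighted average: C = (75.10·0.7000 + 8.780·660.0) / 83.88 = 5847/83.88 = 69.71 µg/L.
Half-life 40 h → k = ln 2 / 40 = 0.01733 h⁻¹ = 0.4159 d⁻¹.
Set 69.71·exp(−k·t) = 46 → t = ln(69.71/46)/k = 86360 s = 23.99 h.
Distance = v·t = 1.2·86360 = 103600 m = 103.6 km.

104 km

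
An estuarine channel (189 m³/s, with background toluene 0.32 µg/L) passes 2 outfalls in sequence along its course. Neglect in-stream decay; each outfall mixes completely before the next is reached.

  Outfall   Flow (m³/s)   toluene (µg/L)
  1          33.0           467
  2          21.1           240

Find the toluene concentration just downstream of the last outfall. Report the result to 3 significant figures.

84.5 µg/L

Below outfall 1: Q → 222.0 m³/s, C = (189.0·0.3200 + 33.00·467.0)/222.0 = 69.69 µg/L.
Below outfall 2: Q → 243.1 m³/s, C = (222.0·69.69 + 21.10·240.0)/243.1 = 84.47 µg/L.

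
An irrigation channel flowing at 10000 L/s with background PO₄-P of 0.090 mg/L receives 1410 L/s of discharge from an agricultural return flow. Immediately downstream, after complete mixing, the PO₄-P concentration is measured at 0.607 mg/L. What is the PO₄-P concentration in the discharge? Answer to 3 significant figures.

Mass balance: 10000·0.09000 + 1410·Cₑ = 11410·0.6070
→ Cₑ = (11410·0.6070 − 10000·0.09000) / 1410 = 4.274 mg/L.

4.27 mg/L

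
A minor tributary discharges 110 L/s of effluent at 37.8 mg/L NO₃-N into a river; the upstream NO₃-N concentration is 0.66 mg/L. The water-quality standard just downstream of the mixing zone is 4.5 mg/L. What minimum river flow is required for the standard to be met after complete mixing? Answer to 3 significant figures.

954 L/s

Set C_mix = 4.5: (Q·0.6600 + 110.0·37.80) / (Q + 110.0) = 4.5
→ Q = 110.0·(37.80 − 4.5)/(4.5 − 0.6600) = 953.9 L/s.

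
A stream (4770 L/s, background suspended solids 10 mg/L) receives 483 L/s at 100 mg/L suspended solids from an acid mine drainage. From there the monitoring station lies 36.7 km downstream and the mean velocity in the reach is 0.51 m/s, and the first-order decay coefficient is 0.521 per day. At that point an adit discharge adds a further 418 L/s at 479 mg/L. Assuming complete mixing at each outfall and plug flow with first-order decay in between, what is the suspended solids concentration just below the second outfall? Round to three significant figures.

After mixing, C = (4770·10.00 + 483.0·100.0) / 5253 = 96000/5253 = 18.28 mg/L; combined flow 5253 L/s.
Travel time t = 36.7·1000 / 0.51 = 71960 s = 19.99 h.
Decay over the reach: 18.28·exp(−kt) = 18.28·0.6480 = 11.84 mg/L.
Second outfall: C = (5253·11.84 + 418.0·479.0)/5671 = 46.28 mg/L.

46.3 mg/L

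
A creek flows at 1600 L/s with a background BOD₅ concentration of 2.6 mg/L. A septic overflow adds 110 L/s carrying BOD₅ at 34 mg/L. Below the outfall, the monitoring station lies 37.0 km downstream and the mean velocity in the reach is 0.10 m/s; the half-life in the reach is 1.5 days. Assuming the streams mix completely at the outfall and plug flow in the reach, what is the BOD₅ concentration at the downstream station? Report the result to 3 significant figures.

0.639 mg/L

Conservation of mass: C = (1600·2.600 + 110.0·34.00) / 1710 = 7900/1710 = 4.620 mg/L.
Travel time t = 37.0·1000 / 0.10 = 370000 s = 102.8 h.
Half-life 1.5 d → k = ln 2 / 1.5 = 0.4621 d⁻¹.
First-order decay: C = 4.620·exp(−k·t) = 4.620·0.1382 = 0.6386 mg/L.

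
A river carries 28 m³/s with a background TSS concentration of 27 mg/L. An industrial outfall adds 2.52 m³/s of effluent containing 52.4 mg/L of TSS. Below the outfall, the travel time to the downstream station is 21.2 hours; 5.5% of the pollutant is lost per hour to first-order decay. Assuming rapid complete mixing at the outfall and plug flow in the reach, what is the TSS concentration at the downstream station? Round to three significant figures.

8.77 mg/L

Flow-weighted average: C = (28.00·27.00 + 2.520·52.40) / 30.52 = 888.0/30.52 = 29.10 mg/L.
5.5%/h lost → k = −ln(1 − 0.055) = 0.05657 h⁻¹.
Decay over the reach: 29.10·exp(−kt) = 29.10·0.3014 = 8.770 mg/L.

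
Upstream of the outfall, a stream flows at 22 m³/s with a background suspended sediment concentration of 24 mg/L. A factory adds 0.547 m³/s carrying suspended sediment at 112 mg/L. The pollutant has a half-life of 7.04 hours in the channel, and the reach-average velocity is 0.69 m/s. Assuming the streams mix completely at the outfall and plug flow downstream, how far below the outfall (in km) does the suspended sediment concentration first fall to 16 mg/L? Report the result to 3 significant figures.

Conservation of mass: C = (22.00·24.00 + 0.5470·112.0) / 22.55 = 589.3/22.55 = 26.13 mg/L.
Half-life 7.04 h → k = ln 2 / 7.04 = 0.09846 h⁻¹ = 2.363 d⁻¹.
Set 26.13·exp(−k·t) = 16 → t = ln(26.13/16)/k = 17940 s = 4.984 h.
Distance = v·t = 0.69·17940 = 12380 m = 12.38 km.

12.4 km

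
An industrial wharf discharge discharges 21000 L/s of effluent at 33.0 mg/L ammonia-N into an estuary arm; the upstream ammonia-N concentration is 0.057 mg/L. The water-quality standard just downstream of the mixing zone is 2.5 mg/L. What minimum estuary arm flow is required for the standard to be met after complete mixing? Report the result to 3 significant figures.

262000 L/s

Set C_mix = 2.5: (Q·0.05700 + 21000·33.00) / (Q + 21000) = 2.5
→ Q = 21000·(33.00 − 2.5)/(2.5 − 0.05700) = 262200 L/s.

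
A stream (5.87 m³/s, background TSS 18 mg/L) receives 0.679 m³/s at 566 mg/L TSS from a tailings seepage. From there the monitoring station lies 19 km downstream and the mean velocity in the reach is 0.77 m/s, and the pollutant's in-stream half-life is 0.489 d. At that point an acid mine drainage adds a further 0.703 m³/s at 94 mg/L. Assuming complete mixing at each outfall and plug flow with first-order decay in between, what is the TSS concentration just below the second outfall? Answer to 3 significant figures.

54.2 mg/L

Mass balance: C = (5.870·18.00 + 0.6790·566.0) / 6.549 = 490.0/6.549 = 74.82 mg/L; combined flow 6.549 m³/s.
Travel time t = 19·1000 / 0.77 = 24680 s = 6.854 h.
Half-life 0.489 d → k = ln 2 / 0.489 = 1.417 d⁻¹.
After decay, C = 74.82 × e^(−kt) = 74.82 × 0.6671 = 49.91 mg/L.
At the second outfall, C = (6.549·49.91 + 0.7030·94.00) / (6.549 + 0.7030) = 54.18 mg/L.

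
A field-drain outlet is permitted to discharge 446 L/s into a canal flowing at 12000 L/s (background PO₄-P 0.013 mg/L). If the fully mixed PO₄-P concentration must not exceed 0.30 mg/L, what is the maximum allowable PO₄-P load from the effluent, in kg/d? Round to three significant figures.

Mass balance at the limit: 12000·0.01300 + 446.0·Cₑ = 12450·0.30 → Cₑ = 8.022 mg/L.
446.0 L/s = 0.4460 m³/s. Load = 0.4460 m³/s × 8.022 g/m³ × 86 400 s/d = 309.1 kg/d.

309 kg/d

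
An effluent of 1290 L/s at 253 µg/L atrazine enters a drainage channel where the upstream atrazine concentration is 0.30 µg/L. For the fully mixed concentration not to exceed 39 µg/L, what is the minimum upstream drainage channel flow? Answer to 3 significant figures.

Set C_mix = 39: (Q·0.3000 + 1290·253.0) / (Q + 1290) = 39
→ Q = 1290·(253.0 − 39)/(39 − 0.3000) = 7133 L/s.

7130 L/s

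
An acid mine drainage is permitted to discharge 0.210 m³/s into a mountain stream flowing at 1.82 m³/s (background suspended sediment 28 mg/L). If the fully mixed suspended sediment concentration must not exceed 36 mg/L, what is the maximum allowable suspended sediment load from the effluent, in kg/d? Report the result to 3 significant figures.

Mass balance at the limit: 1.820·28.00 + 0.2100·Cₑ = 2.030·36 → Cₑ = 105.3 mg/L.
Load = 0.2100 m³/s × 105.3 g/m³ × 86 400 s/d = 1911 kg/d.

1910 kg/d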